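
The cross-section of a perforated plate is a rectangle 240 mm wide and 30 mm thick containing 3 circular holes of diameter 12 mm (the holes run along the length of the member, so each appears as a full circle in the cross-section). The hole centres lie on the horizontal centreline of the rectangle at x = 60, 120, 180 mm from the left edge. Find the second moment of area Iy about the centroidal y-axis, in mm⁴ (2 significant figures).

Treat the section as a set of non-overlapping primitives; coordinates are from the bounding-box lower-left.
Plate: 240 × 30, A = 7 200 mm², x = 120 mm, Ī = 34 560 000 mm⁴.
Hole 1 (subtracted): ⌀12, A = 113.1 mm², x = 60 mm, Ī = 1 018 mm⁴.
Hole 2 (subtracted): ⌀12, A = 113.1 mm², x = 120 mm, Ī = 1 018 mm⁴.
Hole 3 (subtracted): ⌀12, A = 113.1 mm², x = 180 mm, Ī = 1 018 mm⁴.
By symmetry the centroid is at mid-width, x̄ = 120 mm.
Transfer each piece to the centroidal y-axis using Ī + A·d² with d = x − 120:
  plate: d = 0 mm → contributes +34 560 000 mm⁴
  hole 1: d = -60 mm → contributes −408 168 mm⁴
  hole 2: d = 0 mm → contributes −1 018 mm⁴
  hole 3: d = 60 mm → contributes −408 168 mm⁴
Total I = 33 742 646 mm⁴.

Iy ≈ 3.4 × 10⁷ mm⁴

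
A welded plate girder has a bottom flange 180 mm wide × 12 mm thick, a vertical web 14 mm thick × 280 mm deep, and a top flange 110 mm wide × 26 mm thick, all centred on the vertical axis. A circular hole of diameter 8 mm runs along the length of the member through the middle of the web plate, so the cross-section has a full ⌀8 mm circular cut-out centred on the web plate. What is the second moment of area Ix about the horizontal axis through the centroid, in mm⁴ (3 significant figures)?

Break the section into simple shapes (no overlaps), measuring from the bottom-left corner of the bounding box.
Bottom plate: 180 × 12, A = 2 160 mm², y = 6 mm, Ī = 25 920 mm⁴.
Web plate: 14 × 280, A = 3 920 mm², y = 152 mm, Ī = 25 610 667 mm⁴.
Top plate: 110 × 26, A = 2 860 mm², y = 305 mm, Ī = 161 113 mm⁴.
Hole (subtracted): ⌀8, A = 50.265 mm², y = 152 mm, Ī = 201.06 mm⁴.
Centroid: ȳ = ΣA·y / ΣA = 165.75 mm.
Transfer each piece to the horizontal axis through the centroid using Ī + A·d² with d = y − 165.75:
  bottom plate: d = -159.75 mm → contributes +55 148 180 mm⁴
  web plate: d = -13.748 mm → contributes +26 351 624 mm⁴
  top plate: d = 139.25 mm → contributes +55 619 363 mm⁴
  hole: d = -13.748 mm → contributes −9702.2 mm⁴
Total I = 137 109 464 mm⁴.

Ix ≈ 1.37 × 10⁸ mm⁴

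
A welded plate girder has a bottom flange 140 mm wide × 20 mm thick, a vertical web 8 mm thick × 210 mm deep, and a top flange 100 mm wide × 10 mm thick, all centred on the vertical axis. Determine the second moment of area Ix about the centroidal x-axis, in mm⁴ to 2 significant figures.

Decompose the section into non-overlapping parts with the origin at the bottom-left of its bounding rectangle.
Bottom plate: 140 × 20, A = 2 800 mm², y = 10 mm, Ī = 93 333 mm⁴.
Web plate: 8 × 210, A = 1 680 mm², y = 125 mm, Ī = 6 174 000 mm⁴.
Top plate: 100 × 10, A = 1 000 mm², y = 235 mm, Ī = 8 333 mm⁴.
Centroid: ȳ = ΣA·y / ΣA = 86.31 mm.
Transfer each piece to the centroidal x-axis using Ī + A·d² with d = y − 86.31:
  bottom plate: d = -76.31 mm → contributes +16 399 992 mm⁴
  web plate: d = 38.69 mm → contributes +8 688 316 mm⁴
  top plate: d = 148.7 mm → contributes +22 115 899 mm⁴
Total I = 47 204 207 mm⁴.

Ix ≈ 4.7 × 10⁷ mm⁴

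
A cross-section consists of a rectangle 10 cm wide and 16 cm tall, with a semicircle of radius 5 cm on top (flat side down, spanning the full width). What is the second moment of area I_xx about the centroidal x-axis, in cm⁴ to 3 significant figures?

Break the section into simple shapes (no overlaps), measuring from the bottom-left corner of the bounding box.
Rectangular body: 10 × 16, A = 160 cm², y = 8 cm, Ī = 3413.3 cm⁴.
Semicircular cap: semicircle r = 5, A = 39.27 cm², y = 18.122 cm, Ī = 68.598 cm⁴.
Centroid: ȳ = ΣA·y / ΣA = 9.9947 cm.
Transfer each piece to the centroidal x-axis using Ī + A·d² with d = y − 9.9947:
  rectangular body: d = -1.9947 cm → contributes +4 050 cm⁴
  semicircular cap: d = 8.1273 cm → contributes +2662.5 cm⁴
Total I = 6712.5 cm⁴.

I_xx ≈ 6710 cm⁴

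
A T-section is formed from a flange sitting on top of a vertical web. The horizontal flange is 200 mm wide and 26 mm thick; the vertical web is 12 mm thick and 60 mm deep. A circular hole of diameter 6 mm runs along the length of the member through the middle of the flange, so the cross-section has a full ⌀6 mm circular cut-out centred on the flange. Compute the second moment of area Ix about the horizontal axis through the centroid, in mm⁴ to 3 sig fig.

Ix ≈ 1.68 × 10⁶ mm⁴

Split into non-overlapping primitives; take the origin at the lower-left of the bounding box.
Flange: 200 × 26, A = 5 200 mm², y = 73 mm, Ī = 292 933 mm⁴.
Web: 12 × 60, A = 720 mm², y = 30 mm, Ī = 216 000 mm⁴.
Hole (subtracted): ⌀6, A = 28.274 mm², y = 73 mm, Ī = 63.617 mm⁴.
Centroid: ȳ = ΣA·y / ΣA = 67.745 mm.
Transfer each piece to the horizontal axis through the centroid using Ī + A·d² with d = y − 67.745:
  flange: d = 5.2548 mm → contributes +436 522 mm⁴
  web: d = -37.745 mm → contributes +1 241 783 mm⁴
  hole: d = 5.2548 mm → contributes −844.36 mm⁴
Total I = 1 677 460 mm⁴.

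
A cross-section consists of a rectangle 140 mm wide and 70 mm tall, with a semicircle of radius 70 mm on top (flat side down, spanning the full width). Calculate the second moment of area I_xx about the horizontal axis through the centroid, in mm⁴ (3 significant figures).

Decompose the section into non-overlapping parts with the origin at the bottom-left of its bounding rectangle.
Rectangular body: 140 × 70, A = 9 800 mm², y = 35 mm, Ī = 4 001 667 mm⁴.
Semicircular cap: semicircle r = 70, A = 7696.9 mm², y = 99.709 mm, Ī = 2 635 265 mm⁴.
Centroid: ȳ = ΣA·y / ΣA = 63.466 mm.
Transfer each piece to the horizontal axis through the centroid using Ī + A·d² with d = y − 63.466:
  rectangular body: d = -28.466 mm → contributes +11 942 462 mm⁴
  semicircular cap: d = 36.243 mm → contributes +12 745 799 mm⁴
Total I = 24 688 262 mm⁴.

I_xx ≈ 2.47 × 10⁷ mm⁴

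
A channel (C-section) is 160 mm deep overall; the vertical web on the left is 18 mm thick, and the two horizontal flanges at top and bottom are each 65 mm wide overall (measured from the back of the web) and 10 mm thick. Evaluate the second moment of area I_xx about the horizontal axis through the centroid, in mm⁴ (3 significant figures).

Split into non-overlapping primitives; take the origin at the lower-left of the bounding box.
Web: 18 × 160, A = 2 880 mm², y = 80 mm, Ī = 6 144 000 mm⁴.
Top flange (beyond web): 47 × 10, A = 470 mm², y = 155 mm, Ī = 3916.7 mm⁴.
Bottom flange (beyond web): 47 × 10, A = 470 mm², y = 5 mm, Ī = 3916.7 mm⁴.
By symmetry the centroid is at mid-height, ȳ = 80 mm.
Transfer each piece to the horizontal axis through the centroid using Ī + A·d² with d = y − 80:
  web: d = 0 mm → contributes +6 144 000 mm⁴
  top flange (beyond web): d = 75 mm → contributes +2 647 667 mm⁴
  bottom flange (beyond web): d = -75 mm → contributes +2 647 667 mm⁴
Total I = 11 439 333 mm⁴.

I_xx ≈ 1.14 × 10⁷ mm⁴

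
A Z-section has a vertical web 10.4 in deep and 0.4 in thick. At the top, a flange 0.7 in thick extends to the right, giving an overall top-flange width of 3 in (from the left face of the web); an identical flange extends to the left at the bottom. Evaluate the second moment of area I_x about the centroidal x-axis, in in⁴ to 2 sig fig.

I_x ≈ 120 in⁴

Treat the section as a set of non-overlapping primitives; coordinates are from the bounding-box lower-left.
Web: 0.4 × 10.4, A = 4.16 in², y = 5.2 in, Ī = 37.5 in⁴.
Top flange (beyond web): 2.6 × 0.7, A = 1.82 in², y = 10.05 in, Ī = 0.07432 in⁴.
Bottom flange (beyond web): 2.6 × 0.7, A = 1.82 in², y = 0.35 in, Ī = 0.07432 in⁴.
Centroid: ȳ = ΣA·y / ΣA = 5.2 in.
Transfer each piece to the centroidal x-axis using Ī + A·d² with d = y − 5.2:
  web: d = 0 in → contributes +37.5 in⁴
  top flange (beyond web): d = 4.85 in → contributes +42.89 in⁴
  bottom flange (beyond web): d = -4.85 in → contributes +42.89 in⁴
Total I = 123.3 in⁴.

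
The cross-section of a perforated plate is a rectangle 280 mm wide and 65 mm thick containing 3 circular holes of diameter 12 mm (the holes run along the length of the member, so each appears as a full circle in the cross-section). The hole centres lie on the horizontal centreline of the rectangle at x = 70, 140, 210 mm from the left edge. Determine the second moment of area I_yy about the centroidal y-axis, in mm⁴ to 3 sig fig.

I_yy ≈ 1.18 × 10⁸ mm⁴

Treat the section as a set of non-overlapping primitives; coordinates are from the bounding-box lower-left.
Plate: 280 × 65, A = 18 200 mm², x = 140 mm, Ī = 118 906 667 mm⁴.
Hole 1 (subtracted): ⌀12, A = 113.1 mm², x = 70 mm, Ī = 1017.9 mm⁴.
Hole 2 (subtracted): ⌀12, A = 113.1 mm², x = 140 mm, Ī = 1017.9 mm⁴.
Hole 3 (subtracted): ⌀12, A = 113.1 mm², x = 210 mm, Ī = 1017.9 mm⁴.
By symmetry the centroid is at mid-width, x̄ = 140 mm.
Transfer each piece to the centroidal y-axis using Ī + A·d² with d = x − 140:
  plate: d = 0 mm → contributes +118 906 667 mm⁴
  hole 1: d = -70 mm → contributes −555 195 mm⁴
  hole 2: d = 0 mm → contributes −1017.9 mm⁴
  hole 3: d = 70 mm → contributes −555 195 mm⁴
Total I = 117 795 259 mm⁴.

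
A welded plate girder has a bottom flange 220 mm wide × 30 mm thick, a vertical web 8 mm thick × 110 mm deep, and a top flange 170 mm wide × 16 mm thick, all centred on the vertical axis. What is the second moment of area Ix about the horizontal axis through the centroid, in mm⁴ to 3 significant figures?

Ix ≈ 3.63 × 10⁷ mm⁴

Decompose the section into non-overlapping parts with the origin at the bottom-left of its bounding rectangle.
Bottom plate: 220 × 30, A = 6 600 mm², y = 15 mm, Ī = 495 000 mm⁴.
Web plate: 8 × 110, A = 880 mm², y = 85 mm, Ī = 887 333 mm⁴.
Top plate: 170 × 16, A = 2 720 mm², y = 148 mm, Ī = 58 027 mm⁴.
Centroid: ȳ = ΣA·y / ΣA = 56.506 mm.
Transfer each piece to the horizontal axis through the centroid using Ī + A·d² with d = y − 56.506:
  bottom plate: d = -41.506 mm → contributes +11 865 073 mm⁴
  web plate: d = 28.494 mm → contributes +1 601 818 mm⁴
  top plate: d = 91.494 mm → contributes +22 827 619 mm⁴
Total I = 36 294 510 mm⁴.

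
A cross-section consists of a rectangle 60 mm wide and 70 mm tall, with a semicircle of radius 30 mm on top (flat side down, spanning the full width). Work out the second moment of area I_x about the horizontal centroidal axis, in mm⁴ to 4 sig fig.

I_x ≈ 4.214 × 10⁶ mm⁴

Split into non-overlapping primitives; take the origin at the lower-left of the bounding box.
Rectangular body: 60 × 70, A = 4 200 mm², y = 35 mm, Ī = 1 715 000 mm⁴.
Semicircular cap: semicircle r = 30, A = 1413.72 mm², y = 82.7324 mm, Ī = 88903.1 mm⁴.
Centroid: ȳ = ΣA·y / ΣA = 47.0206 mm.
Transfer each piece to the horizontal centroidal axis using Ī + A·d² with d = y − 47.0206:
  rectangular body: d = -12.0206 mm → contributes +2 321 875 mm⁴
  semicircular cap: d = 35.7118 mm → contributes +1 891 865 mm⁴
Total I = 4 213 740 mm⁴.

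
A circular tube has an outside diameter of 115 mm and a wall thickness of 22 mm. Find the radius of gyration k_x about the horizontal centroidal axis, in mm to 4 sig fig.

k_x ≈ 33.79 mm

Treat the section as a set of non-overlapping primitives; coordinates are from the bounding-box lower-left.
Outer circle: ⌀115, A = 10386.9 mm², y = 57.5 mm, Ī = 8 585 414 mm⁴.
Bore (subtracted): ⌀71, A = 3959.19 mm², y = 57.5 mm, Ī = 1 247 393 mm⁴.
By symmetry the centroid is at mid-height, ȳ = 57.5 mm.
All pieces are centred on the horizontal centroidal axis, so I = ΣĪ (holes subtracted) = 7 338 021 mm⁴.
Radius of gyration: k = √(I/A) = √(7 338 021 / 6427.7) = 33.7879 mm.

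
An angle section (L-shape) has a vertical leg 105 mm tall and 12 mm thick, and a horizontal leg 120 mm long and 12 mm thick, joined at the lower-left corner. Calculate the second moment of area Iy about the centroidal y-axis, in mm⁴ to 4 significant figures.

Break the section into simple shapes (no overlaps), measuring from the bottom-left corner of the bounding box.
Vertical leg: 12 × 105, A = 1 260 mm², x = 6 mm, Ī = 15 120 mm⁴.
Horizontal leg (remainder): 108 × 12, A = 1 296 mm², x = 66 mm, Ī = 1 259 712 mm⁴.
Centroid: x̄ = ΣA·x / ΣA = 36.4225 mm.
Transfer each piece to the centroidal y-axis using Ī + A·d² with d = x − 36.4225:
  vertical leg: d = -30.4225 mm → contributes +1 181 289 mm⁴
  horizontal leg (remainder): d = 29.5775 mm → contributes +2 393 487 mm⁴
Total I = 3 574 776 mm⁴.

Iy ≈ 3.575 × 10⁶ mm⁴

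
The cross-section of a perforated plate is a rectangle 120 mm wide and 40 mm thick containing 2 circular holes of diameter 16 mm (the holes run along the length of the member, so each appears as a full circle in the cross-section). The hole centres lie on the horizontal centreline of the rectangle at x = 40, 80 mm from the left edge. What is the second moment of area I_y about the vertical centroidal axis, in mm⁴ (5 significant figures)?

Break the section into simple shapes (no overlaps), measuring from the bottom-left corner of the bounding box.
Plate: 120 × 40, A = 4 800 mm², x = 60 mm, Ī = 5 760 000 mm⁴.
Hole 1 (subtracted): ⌀16, A = 201.0619 mm², x = 40 mm, Ī = 3216.991 mm⁴.
Hole 2 (subtracted): ⌀16, A = 201.0619 mm², x = 80 mm, Ī = 3216.991 mm⁴.
By symmetry the centroid is at mid-width, x̄ = 60 mm.
Transfer each piece to the vertical centroidal axis using Ī + A·d² with d = x − 60:
  plate: d = 0 mm → contributes +5 760 000 mm⁴
  hole 1: d = -20 mm → contributes −83641.76 mm⁴
  hole 2: d = 20 mm → contributes −83641.76 mm⁴
Total I = 5 592 716 mm⁴.

I_y ≈ 5.5927 × 10⁶ mm⁴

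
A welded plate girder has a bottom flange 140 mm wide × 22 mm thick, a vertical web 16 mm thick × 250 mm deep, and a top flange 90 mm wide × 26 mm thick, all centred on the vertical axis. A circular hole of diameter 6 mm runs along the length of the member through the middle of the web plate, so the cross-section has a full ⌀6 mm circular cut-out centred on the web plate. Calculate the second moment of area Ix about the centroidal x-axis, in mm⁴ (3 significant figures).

Ix ≈ 1.22 × 10⁸ mm⁴

Treat the section as a set of non-overlapping primitives; coordinates are from the bounding-box lower-left.
Bottom plate: 140 × 22, A = 3 080 mm², y = 11 mm, Ī = 124 227 mm⁴.
Web plate: 16 × 250, A = 4 000 mm², y = 147 mm, Ī = 20 833 333 mm⁴.
Top plate: 90 × 26, A = 2 340 mm², y = 285 mm, Ī = 131 820 mm⁴.
Hole (subtracted): ⌀6, A = 28.274 mm², y = 147 mm, Ī = 63.617 mm⁴.
Centroid: ȳ = ΣA·y / ΣA = 136.78 mm.
Transfer each piece to the centroidal x-axis using Ī + A·d² with d = y − 136.78:
  bottom plate: d = -125.78 mm → contributes +48 853 634 mm⁴
  web plate: d = 10.218 mm → contributes +21 250 923 mm⁴
  top plate: d = 148.22 mm → contributes +51 537 943 mm⁴
  hole: d = 10.218 mm → contributes −3015.4 mm⁴
Total I = 121 639 485 mm⁴.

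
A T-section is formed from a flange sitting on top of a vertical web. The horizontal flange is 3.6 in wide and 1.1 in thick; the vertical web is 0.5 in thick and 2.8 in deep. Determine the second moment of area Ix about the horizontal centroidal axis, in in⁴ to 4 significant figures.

Ix ≈ 5.247 in⁴

Treat the section as a set of non-overlapping primitives; coordinates are from the bounding-box lower-left.
Flange: 3.6 × 1.1, A = 3.96 in², y = 3.35 in, Ī = 0.3993 in⁴.
Web: 0.5 × 2.8, A = 1.4 in², y = 1.4 in, Ī = 0.914667 in⁴.
Centroid: ȳ = ΣA·y / ΣA = 2.84067 in.
Transfer each piece to the horizontal centroidal axis using Ī + A·d² with d = y − 2.84067:
  flange: d = 0.509328 in → contributes +1.42658 in⁴
  web: d = -1.44067 in → contributes +3.82042 in⁴
Total I = 5.247 in⁴.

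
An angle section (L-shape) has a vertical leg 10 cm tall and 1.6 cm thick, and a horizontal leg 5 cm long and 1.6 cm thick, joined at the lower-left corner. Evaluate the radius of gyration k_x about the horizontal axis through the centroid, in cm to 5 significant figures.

Break the section into simple shapes (no overlaps), measuring from the bottom-left corner of the bounding box.
Vertical leg: 1.6 × 10, A = 16 cm², y = 5 cm, Ī = 133.3333 cm⁴.
Horizontal leg (remainder): 3.4 × 1.6, A = 5.44 cm², y = 0.8 cm, Ī = 1.160533 cm⁴.
Centroid: ȳ = ΣA·y / ΣA = 3.934328 cm.
Transfer each piece to the horizontal axis through the centroid using Ī + A·d² with d = y − 3.934328:
  vertical leg: d = 1.065672 cm → contributes +151.5038 cm⁴
  horizontal leg (remainder): d = -3.134328 cm → contributes +54.60317 cm⁴
Total I = 206.107 cm⁴.
Radius of gyration: k = √(I/A) = √(206.107 / 21.44) = 3.100516 cm.

k_x ≈ 3.1005 cm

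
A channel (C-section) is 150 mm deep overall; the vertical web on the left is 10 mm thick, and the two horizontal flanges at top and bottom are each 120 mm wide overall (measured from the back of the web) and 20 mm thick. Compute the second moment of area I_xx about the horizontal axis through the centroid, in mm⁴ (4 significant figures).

Treat the section as a set of non-overlapping primitives; coordinates are from the bounding-box lower-left.
Web: 10 × 150, A = 1 500 mm², y = 75 mm, Ī = 2 812 500 mm⁴.
Top flange (beyond web): 110 × 20, A = 2 200 mm², y = 140 mm, Ī = 73333.3 mm⁴.
Bottom flange (beyond web): 110 × 20, A = 2 200 mm², y = 10 mm, Ī = 73333.3 mm⁴.
By symmetry the centroid is at mid-height, ȳ = 75 mm.
Transfer each piece to the horizontal axis through the centroid using Ī + A·d² with d = y − 75:
  web: d = 0 mm → contributes +2 812 500 mm⁴
  top flange (beyond web): d = 65 mm → contributes +9 368 333 mm⁴
  bottom flange (beyond web): d = -65 mm → contributes +9 368 333 mm⁴
Total I = 21 549 167 mm⁴.

I_xx ≈ 2.155 × 10⁷ mm⁴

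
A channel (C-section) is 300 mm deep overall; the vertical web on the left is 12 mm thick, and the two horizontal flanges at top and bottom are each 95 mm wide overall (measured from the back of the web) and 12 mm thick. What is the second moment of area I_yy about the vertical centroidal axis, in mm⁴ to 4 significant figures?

I_yy ≈ 4.080 × 10⁶ mm⁴

Split into non-overlapping primitives; take the origin at the lower-left of the bounding box.
Web: 12 × 300, A = 3 600 mm², x = 6 mm, Ī = 43 200 mm⁴.
Top flange (beyond web): 83 × 12, A = 996 mm², x = 53.5 mm, Ī = 571 787 mm⁴.
Bottom flange (beyond web): 83 × 12, A = 996 mm², x = 53.5 mm, Ī = 571 787 mm⁴.
Centroid: x̄ = ΣA·x / ΣA = 22.9206 mm.
Transfer each piece to the vertical centroidal axis using Ī + A·d² with d = x − 22.9206:
  web: d = -16.9206 mm → contributes +1 073 904 mm⁴
  top flange (beyond web): d = 30.5794 mm → contributes +1 503 146 mm⁴
  bottom flange (beyond web): d = 30.5794 mm → contributes +1 503 146 mm⁴
Total I = 4 080 197 mm⁴.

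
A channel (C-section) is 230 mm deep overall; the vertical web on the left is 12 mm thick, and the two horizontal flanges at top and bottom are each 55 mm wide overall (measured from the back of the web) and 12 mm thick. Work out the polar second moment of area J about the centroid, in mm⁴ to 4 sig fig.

Break the section into simple shapes (no overlaps), measuring from the bottom-left corner of the bounding box.
Web: 12 × 230, A = 2 760 mm², y = 115 mm, Ī = 12 167 000 mm⁴.
Top flange (beyond web): 43 × 12, A = 516 mm², y = 224 mm, Ī = 6 192 mm⁴.
Bottom flange (beyond web): 43 × 12, A = 516 mm², y = 6 mm, Ī = 6 192 mm⁴.
By symmetry the centroid is at mid-height, ȳ = 115 mm.
Transfer each piece to the centroidal x-axis using Ī + A·d² with d = y − 115:
  web: d = 0 mm → contributes +12 167 000 mm⁴
  top flange (beyond web): d = 109 mm → contributes +6 136 788 mm⁴
  bottom flange (beyond web): d = -109 mm → contributes +6 136 788 mm⁴
Total I = 24 440 576 mm⁴.
For the y-axis: x̄ = 13.4842 mm.
Repeating about the centroidal y-axis gives I_y = 760 183 mm⁴.
Polar second moment: J = I_x + I_y = 25 200 759 mm⁴.

J ≈ 2.520 × 10⁷ mm⁴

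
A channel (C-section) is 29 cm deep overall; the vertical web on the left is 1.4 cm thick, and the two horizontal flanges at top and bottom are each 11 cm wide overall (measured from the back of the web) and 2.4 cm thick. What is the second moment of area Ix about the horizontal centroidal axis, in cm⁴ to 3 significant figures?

Ix ≈ 1.10 × 10⁴ cm⁴

Split into non-overlapping primitives; take the origin at the lower-left of the bounding box.
Web: 1.4 × 29, A = 40.6 cm², y = 14.5 cm, Ī = 2845.4 cm⁴.
Top flange (beyond web): 9.6 × 2.4, A = 23.04 cm², y = 27.8 cm, Ī = 11.059 cm⁴.
Bottom flange (beyond web): 9.6 × 2.4, A = 23.04 cm², y = 1.2 cm, Ī = 11.059 cm⁴.
By symmetry the centroid is at mid-height, ȳ = 14.5 cm.
Transfer each piece to the horizontal centroidal axis using Ī + A·d² with d = y − 14.5:
  web: d = 0 cm → contributes +2845.4 cm⁴
  top flange (beyond web): d = 13.3 cm → contributes +4086.6 cm⁴
  bottom flange (beyond web): d = -13.3 cm → contributes +4086.6 cm⁴
Total I = 11 019 cm⁴.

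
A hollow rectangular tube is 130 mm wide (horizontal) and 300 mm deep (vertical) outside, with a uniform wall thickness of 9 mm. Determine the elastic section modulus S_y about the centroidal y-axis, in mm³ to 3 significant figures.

Split into non-overlapping primitives; take the origin at the lower-left of the bounding box.
Outer rectangle: 130 × 300, A = 39 000 mm², x = 65 mm, Ī = 54 925 000 mm⁴.
Inner void (subtracted): 112 × 282, A = 31 584 mm², x = 65 mm, Ī = 33 015 808 mm⁴.
By symmetry the centroid is at mid-width, x̄ = 65 mm.
All pieces are centred on the centroidal y-axis, so I = ΣĪ (holes subtracted) = 21 909 192 mm⁴.
Extreme fibre distance c = 65 mm; S = I/c = 337 064 mm³.

S_y ≈ 3.37 × 10⁵ mm³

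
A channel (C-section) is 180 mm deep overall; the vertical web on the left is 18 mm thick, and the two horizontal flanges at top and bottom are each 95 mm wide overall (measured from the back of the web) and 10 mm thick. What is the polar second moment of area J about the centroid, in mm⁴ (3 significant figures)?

J ≈ 2.31 × 10⁷ mm⁴

Split into non-overlapping primitives; take the origin at the lower-left of the bounding box.
Web: 18 × 180, A = 3 240 mm², y = 90 mm, Ī = 8 748 000 mm⁴.
Top flange (beyond web): 77 × 10, A = 770 mm², y = 175 mm, Ī = 6416.7 mm⁴.
Bottom flange (beyond web): 77 × 10, A = 770 mm², y = 5 mm, Ī = 6416.7 mm⁴.
By symmetry the centroid is at mid-height, ȳ = 90 mm.
Transfer each piece to the centroidal x-axis using Ī + A·d² with d = y − 90:
  web: d = 0 mm → contributes +8 748 000 mm⁴
  top flange (beyond web): d = 85 mm → contributes +5 569 667 mm⁴
  bottom flange (beyond web): d = -85 mm → contributes +5 569 667 mm⁴
Total I = 19 887 333 mm⁴.
For the y-axis: x̄ = 24.303 mm.
Repeating about the centroidal y-axis gives I_y = 3 203 553 mm⁴.
Polar second moment: J = I_x + I_y = 23 090 887 mm⁴.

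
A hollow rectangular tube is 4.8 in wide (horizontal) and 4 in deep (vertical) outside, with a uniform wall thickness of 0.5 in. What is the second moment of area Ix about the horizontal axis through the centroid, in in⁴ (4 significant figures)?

Treat the section as a set of non-overlapping primitives; coordinates are from the bounding-box lower-left.
Outer rectangle: 4.8 × 4, A = 19.2 in², y = 2 in, Ī = 25.6 in⁴.
Inner void (subtracted): 3.8 × 3, A = 11.4 in², y = 2 in, Ī = 8.55 in⁴.
By symmetry the centroid is at mid-height, ȳ = 2 in.
All pieces are centred on the horizontal axis through the centroid, so I = ΣĪ (holes subtracted) = 17.05 in⁴.

Ix ≈ 17.05 in⁴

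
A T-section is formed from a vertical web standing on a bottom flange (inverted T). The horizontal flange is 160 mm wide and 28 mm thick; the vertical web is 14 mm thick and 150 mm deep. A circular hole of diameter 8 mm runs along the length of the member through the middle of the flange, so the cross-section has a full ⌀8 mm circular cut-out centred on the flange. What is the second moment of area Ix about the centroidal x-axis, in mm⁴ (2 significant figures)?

Decompose the section into non-overlapping parts with the origin at the bottom-left of its bounding rectangle.
Flange: 160 × 28, A = 4 480 mm², y = 14 mm, Ī = 292 693 mm⁴.
Web: 14 × 150, A = 2 100 mm², y = 103 mm, Ī = 3 937 500 mm⁴.
Hole (subtracted): ⌀8, A = 50.27 mm², y = 14 mm, Ī = 201.1 mm⁴.
Centroid: ȳ = ΣA·y / ΣA = 42.62 mm.
Transfer each piece to the centroidal x-axis using Ī + A·d² with d = y − 42.62:
  flange: d = -28.62 mm → contributes +3 963 027 mm⁴
  web: d = 60.38 mm → contributes +11 592 825 mm⁴
  hole: d = -28.62 mm → contributes −41 382 mm⁴
Total I = 15 514 470 mm⁴.

Ix ≈ 1.6 × 10⁷ mm⁴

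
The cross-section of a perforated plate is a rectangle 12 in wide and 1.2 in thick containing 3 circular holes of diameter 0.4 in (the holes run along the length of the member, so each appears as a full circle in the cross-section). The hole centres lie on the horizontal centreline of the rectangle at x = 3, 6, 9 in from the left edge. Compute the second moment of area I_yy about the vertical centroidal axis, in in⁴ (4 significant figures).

I_yy ≈ 170.5 in⁴

Decompose the section into non-overlapping parts with the origin at the bottom-left of its bounding rectangle.
Plate: 12 × 1.2, A = 14.4 in², x = 6 in, Ī = 172.8 in⁴.
Hole 1 (subtracted): ⌀0.4, A = 0.125664 in², x = 3 in, Ī = 0.00125664 in⁴.
Hole 2 (subtracted): ⌀0.4, A = 0.125664 in², x = 6 in, Ī = 0.00125664 in⁴.
Hole 3 (subtracted): ⌀0.4, A = 0.125664 in², x = 9 in, Ī = 0.00125664 in⁴.
By symmetry the centroid is at mid-width, x̄ = 6 in.
Transfer each piece to the vertical centroidal axis using Ī + A·d² with d = x − 6:
  plate: d = 0 in → contributes +172.8 in⁴
  hole 1: d = -3 in → contributes −1.13223 in⁴
  hole 2: d = 0 in → contributes −0.00125664 in⁴
  hole 3: d = 3 in → contributes −1.13223 in⁴
Total I = 170.534 in⁴.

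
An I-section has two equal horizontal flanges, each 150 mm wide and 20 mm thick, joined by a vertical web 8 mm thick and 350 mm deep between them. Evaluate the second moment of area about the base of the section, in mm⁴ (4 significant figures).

Break the section into simple shapes (no overlaps), measuring from the bottom-left corner of the bounding box.
Bottom flange: 150 × 20, A = 3 000 mm², y = 10 mm, Ī = 100 000 mm⁴.
Web: 8 × 350, A = 2 800 mm², y = 195 mm, Ī = 28 583 333 mm⁴.
Top flange: 150 × 20, A = 3 000 mm², y = 380 mm, Ī = 100 000 mm⁴.
Transfer each piece to the base of the section using Ī + A·d² with d = y − 0:
  bottom flange: d = 10 mm → contributes +400 000 mm⁴
  web: d = 195 mm → contributes +135 053 333 mm⁴
  top flange: d = 380 mm → contributes +433 300 000 mm⁴
Total I = 568 753 333 mm⁴.

I_base ≈ 5.688 × 10⁸ mm⁴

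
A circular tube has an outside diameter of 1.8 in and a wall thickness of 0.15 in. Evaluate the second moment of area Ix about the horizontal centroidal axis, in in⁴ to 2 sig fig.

Ix ≈ 0.27 in⁴

Break the section into simple shapes (no overlaps), measuring from the bottom-left corner of the bounding box.
Outer circle: ⌀1.8, A = 2.545 in², y = 0.9 in, Ī = 0.5153 in⁴.
Bore (subtracted): ⌀1.5, A = 1.767 in², y = 0.9 in, Ī = 0.2485 in⁴.
By symmetry the centroid is at mid-height, ȳ = 0.9 in.
All pieces are centred on the horizontal centroidal axis, so I = ΣĪ (holes subtracted) = 0.2668 in⁴.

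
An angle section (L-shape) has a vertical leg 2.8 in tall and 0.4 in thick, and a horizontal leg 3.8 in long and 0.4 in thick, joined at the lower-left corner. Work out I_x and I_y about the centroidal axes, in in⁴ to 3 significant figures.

I_x ≈ 1.63 in⁴, I_y ≈ 3.54 in⁴

Decompose the section into non-overlapping parts with the origin at the bottom-left of its bounding rectangle.
Vertical leg: 0.4 × 2.8, A = 1.12 in², y = 1.4 in, Ī = 0.73173 in⁴.
Horizontal leg (remainder): 3.4 × 0.4, A = 1.36 in², y = 0.2 in, Ī = 0.018133 in⁴.
Centroid: ȳ = ΣA·y / ΣA = 0.74194 in.
Transfer each piece to the centroidal x-axis using Ī + A·d² with d = y − 0.74194:
  vertical leg: d = 0.65806 in → contributes +1.2167 in⁴
  horizontal leg (remainder): d = -0.54194 in → contributes +0.41756 in⁴
Total I = 1.6343 in⁴.
For the y-axis: x̄ = 1.2419 in.
Repeating about the centroidal y-axis gives I_y = 3.5423 in⁴.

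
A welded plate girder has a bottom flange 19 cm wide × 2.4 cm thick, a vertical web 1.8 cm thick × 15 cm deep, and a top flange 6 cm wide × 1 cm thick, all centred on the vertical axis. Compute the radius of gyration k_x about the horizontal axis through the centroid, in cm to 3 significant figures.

Decompose the section into non-overlapping parts with the origin at the bottom-left of its bounding rectangle.
Bottom plate: 19 × 2.4, A = 45.6 cm², y = 1.2 cm, Ī = 21.888 cm⁴.
Web plate: 1.8 × 15, A = 27 cm², y = 9.9 cm, Ī = 506.25 cm⁴.
Top plate: 6 × 1, A = 6 cm², y = 17.9 cm, Ī = 0.5 cm⁴.
Centroid: ȳ = ΣA·y / ΣA = 5.4634 cm.
Transfer each piece to the horizontal axis through the centroid using Ī + A·d² with d = y − 5.4634:
  bottom plate: d = -4.2634 cm → contributes +850.72 cm⁴
  web plate: d = 4.4366 cm → contributes +1037.7 cm⁴
  top plate: d = 12.437 cm → contributes +928.52 cm⁴
Total I = 2 817 cm⁴.
Radius of gyration: k = √(I/A) = √(2 817 / 78.6) = 5.9866 cm.

k_x ≈ 5.99 cm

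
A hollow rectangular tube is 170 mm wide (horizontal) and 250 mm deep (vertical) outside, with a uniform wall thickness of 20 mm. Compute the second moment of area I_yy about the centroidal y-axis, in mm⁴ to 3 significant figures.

I_yy ≈ 6.39 × 10⁷ mm⁴

Split into non-overlapping primitives; take the origin at the lower-left of the bounding box.
Outer rectangle: 170 × 250, A = 42 500 mm², x = 85 mm, Ī = 102 354 167 mm⁴.
Inner void (subtracted): 130 × 210, A = 27 300 mm², x = 85 mm, Ī = 38 447 500 mm⁴.
By symmetry the centroid is at mid-width, x̄ = 85 mm.
All pieces are centred on the centroidal y-axis, so I = ΣĪ (holes subtracted) = 63 906 667 mm⁴.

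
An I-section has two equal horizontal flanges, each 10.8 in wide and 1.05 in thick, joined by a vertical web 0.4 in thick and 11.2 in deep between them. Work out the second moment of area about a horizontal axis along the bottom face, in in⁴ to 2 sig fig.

I_base ≈ 2100 in⁴

Decompose the section into non-overlapping parts with the origin at the bottom-left of its bounding rectangle.
Bottom flange: 10.8 × 1.05, A = 11.34 in², y = 0.525 in, Ī = 1.042 in⁴.
Web: 0.4 × 11.2, A = 4.48 in², y = 6.65 in, Ī = 46.83 in⁴.
Top flange: 10.8 × 1.05, A = 11.34 in², y = 12.78 in, Ī = 1.042 in⁴.
Transfer each piece to the base of the section using Ī + A·d² with d = y − 0:
  bottom flange: d = 0.525 in → contributes +4.167 in⁴
  web: d = 6.65 in → contributes +244.9 in⁴
  top flange: d = 12.78 in → contributes +1 852 in⁴
Total I = 2 101 in⁴.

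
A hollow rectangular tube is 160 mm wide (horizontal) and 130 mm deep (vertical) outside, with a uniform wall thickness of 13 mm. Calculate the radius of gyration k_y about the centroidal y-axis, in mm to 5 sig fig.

k_y ≈ 58.537 mm

Decompose the section into non-overlapping parts with the origin at the bottom-left of its bounding rectangle.
Outer rectangle: 160 × 130, A = 20 800 mm², x = 80 mm, Ī = 44 373 333 mm⁴.
Inner void (subtracted): 134 × 104, A = 13 936 mm², x = 80 mm, Ī = 20 852 901 mm⁴.
By symmetry the centroid is at mid-width, x̄ = 80 mm.
All pieces are centred on the centroidal y-axis, so I = ΣĪ (holes subtracted) = 23 520 432 mm⁴.
Radius of gyration: k = √(I/A) = √(23 520 432 / 6 864) = 58.53748 mm.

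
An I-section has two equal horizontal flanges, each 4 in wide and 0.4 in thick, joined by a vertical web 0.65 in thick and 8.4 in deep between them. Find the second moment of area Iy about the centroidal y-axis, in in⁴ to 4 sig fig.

Decompose the section into non-overlapping parts with the origin at the bottom-left of its bounding rectangle.
Bottom flange: 4 × 0.4, A = 1.6 in², x = 2 in, Ī = 2.13333 in⁴.
Web: 0.65 × 8.4, A = 5.46 in², x = 2 in, Ī = 0.192238 in⁴.
Top flange: 4 × 0.4, A = 1.6 in², x = 2 in, Ī = 2.13333 in⁴.
By symmetry the centroid is at mid-width, x̄ = 2 in.
All pieces are centred on the centroidal y-axis, so I = ΣĪ = 4.4589 in⁴.

Iy ≈ 4.459 in⁴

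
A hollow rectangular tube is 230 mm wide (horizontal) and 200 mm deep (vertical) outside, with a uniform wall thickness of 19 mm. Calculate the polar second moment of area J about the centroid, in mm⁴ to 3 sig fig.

J ≈ 1.93 × 10⁸ mm⁴

Treat the section as a set of non-overlapping primitives; coordinates are from the bounding-box lower-left.
Outer rectangle: 230 × 200, A = 46 000 mm², y = 100 mm, Ī = 153 333 333 mm⁴.
Inner void (subtracted): 192 × 162, A = 31 104 mm², y = 100 mm, Ī = 68 024 448 mm⁴.
By symmetry the centroid is at mid-height, ȳ = 100 mm.
All pieces are centred on the centroidal x-axis, so I = ΣĪ (holes subtracted) = 85 308 885 mm⁴.
Repeating about the centroidal y-axis gives I_y = 107 231 845 mm⁴.
Polar second moment: J = I_x + I_y = 192 540 731 mm⁴.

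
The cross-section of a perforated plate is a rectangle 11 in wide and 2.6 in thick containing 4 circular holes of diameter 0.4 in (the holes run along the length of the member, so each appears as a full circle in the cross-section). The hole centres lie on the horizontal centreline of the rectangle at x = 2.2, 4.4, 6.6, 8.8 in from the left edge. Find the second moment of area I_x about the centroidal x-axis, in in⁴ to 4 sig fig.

Treat the section as a set of non-overlapping primitives; coordinates are from the bounding-box lower-left.
Plate: 11 × 2.6, A = 28.6 in², y = 1.3 in, Ī = 16.1113 in⁴.
Hole 1 (subtracted): ⌀0.4, A = 0.125664 in², y = 1.3 in, Ī = 0.00125664 in⁴.
Hole 2 (subtracted): ⌀0.4, A = 0.125664 in², y = 1.3 in, Ī = 0.00125664 in⁴.
Hole 3 (subtracted): ⌀0.4, A = 0.125664 in², y = 1.3 in, Ī = 0.00125664 in⁴.
Hole 4 (subtracted): ⌀0.4, A = 0.125664 in², y = 1.3 in, Ī = 0.00125664 in⁴.
By symmetry the centroid is at mid-height, ȳ = 1.3 in.
All pieces are centred on the centroidal x-axis, so I = ΣĪ (holes subtracted) = 16.1063 in⁴.

I_x ≈ 16.11 in⁴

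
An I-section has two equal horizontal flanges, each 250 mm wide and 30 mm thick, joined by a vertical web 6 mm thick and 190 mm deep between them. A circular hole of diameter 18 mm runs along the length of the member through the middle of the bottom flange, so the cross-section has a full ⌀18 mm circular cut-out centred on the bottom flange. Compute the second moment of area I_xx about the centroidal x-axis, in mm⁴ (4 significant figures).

Decompose the section into non-overlapping parts with the origin at the bottom-left of its bounding rectangle.
Bottom flange: 250 × 30, A = 7 500 mm², y = 15 mm, Ī = 562 500 mm⁴.
Web: 6 × 190, A = 1 140 mm², y = 125 mm, Ī = 3 429 500 mm⁴.
Top flange: 250 × 30, A = 7 500 mm², y = 235 mm, Ī = 562 500 mm⁴.
Hole (subtracted): ⌀18, A = 254.469 mm², y = 15 mm, Ī = 5 153 mm⁴.
Centroid: ȳ = ΣA·y / ΣA = 126.762 mm.
Transfer each piece to the centroidal x-axis using Ī + A·d² with d = y − 126.762:
  bottom flange: d = -111.762 mm → contributes +94 243 220 mm⁴
  web: d = -1.76208 mm → contributes +3 433 040 mm⁴
  top flange: d = 108.238 mm → contributes +88 428 354 mm⁴
  hole: d = -111.762 mm → contributes −3 183 665 mm⁴
Total I = 182 920 949 mm⁴.

I_xx ≈ 1.829 × 10⁸ mm⁴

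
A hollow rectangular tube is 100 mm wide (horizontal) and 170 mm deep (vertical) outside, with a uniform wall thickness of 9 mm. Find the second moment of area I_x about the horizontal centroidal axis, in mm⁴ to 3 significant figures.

Split into non-overlapping primitives; take the origin at the lower-left of the bounding box.
Outer rectangle: 100 × 170, A = 17 000 mm², y = 85 mm, Ī = 40 941 667 mm⁴.
Inner void (subtracted): 82 × 152, A = 12 464 mm², y = 85 mm, Ī = 23 997 355 mm⁴.
By symmetry the centroid is at mid-height, ȳ = 85 mm.
All pieces are centred on the horizontal centroidal axis, so I = ΣĪ (holes subtracted) = 16 944 312 mm⁴.

I_x ≈ 1.69 × 10⁷ mm⁴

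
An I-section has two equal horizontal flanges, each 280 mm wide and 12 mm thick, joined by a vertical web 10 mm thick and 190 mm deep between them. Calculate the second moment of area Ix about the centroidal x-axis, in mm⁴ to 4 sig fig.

Ix ≈ 7.435 × 10⁷ mm⁴

Treat the section as a set of non-overlapping primitives; coordinates are from the bounding-box lower-left.
Bottom flange: 280 × 12, A = 3 360 mm², y = 6 mm, Ī = 40 320 mm⁴.
Web: 10 × 190, A = 1 900 mm², y = 107 mm, Ī = 5 715 833 mm⁴.
Top flange: 280 × 12, A = 3 360 mm², y = 208 mm, Ī = 40 320 mm⁴.
By symmetry the centroid is at mid-height, ȳ = 107 mm.
Transfer each piece to the centroidal x-axis using Ī + A·d² with d = y − 107:
  bottom flange: d = -101 mm → contributes +34 315 680 mm⁴
  web: d = 0 mm → contributes +5 715 833 mm⁴
  top flange: d = 101 mm → contributes +34 315 680 mm⁴
Total I = 74 347 193 mm⁴.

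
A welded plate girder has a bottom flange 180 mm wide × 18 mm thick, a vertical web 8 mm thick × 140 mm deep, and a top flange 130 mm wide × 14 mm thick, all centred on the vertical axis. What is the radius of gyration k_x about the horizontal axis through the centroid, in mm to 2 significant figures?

k_x ≈ 71 mm

Break the section into simple shapes (no overlaps), measuring from the bottom-left corner of the bounding box.
Bottom plate: 180 × 18, A = 3 240 mm², y = 9 mm, Ī = 87 480 mm⁴.
Web plate: 8 × 140, A = 1 120 mm², y = 88 mm, Ī = 1 829 333 mm⁴.
Top plate: 130 × 14, A = 1 820 mm², y = 165 mm, Ī = 29 727 mm⁴.
Centroid: ȳ = ΣA·y / ΣA = 69.26 mm.
Transfer each piece to the horizontal axis through the centroid using Ī + A·d² with d = y − 69.26:
  bottom plate: d = -60.26 mm → contributes +11 852 357 mm⁴
  web plate: d = 18.74 mm → contributes +2 222 710 mm⁴
  top plate: d = 95.74 mm → contributes +16 712 499 mm⁴
Total I = 30 787 566 mm⁴.
Radius of gyration: k = √(I/A) = √(30 787 566 / 6 180) = 70.58 mm.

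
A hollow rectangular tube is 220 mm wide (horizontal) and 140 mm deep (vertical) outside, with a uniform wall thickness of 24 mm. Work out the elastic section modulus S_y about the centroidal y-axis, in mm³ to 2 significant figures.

S_y ≈ 7.7 × 10⁵ mm³

Split into non-overlapping primitives; take the origin at the lower-left of the bounding box.
Outer rectangle: 220 × 140, A = 30 800 mm², x = 110 mm, Ī = 124 226 667 mm⁴.
Inner void (subtracted): 172 × 92, A = 15 824 mm², x = 110 mm, Ī = 39 011 435 mm⁴.
By symmetry the centroid is at mid-width, x̄ = 110 mm.
All pieces are centred on the centroidal y-axis, so I = ΣĪ (holes subtracted) = 85 215 232 mm⁴.
Extreme fibre distance c = 110 mm; S = I/c = 774 684 mm³.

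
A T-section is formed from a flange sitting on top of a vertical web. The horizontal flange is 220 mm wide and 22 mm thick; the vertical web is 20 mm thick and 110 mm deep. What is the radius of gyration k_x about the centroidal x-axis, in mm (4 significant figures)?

Break the section into simple shapes (no overlaps), measuring from the bottom-left corner of the bounding box.
Flange: 220 × 22, A = 4 840 mm², y = 121 mm, Ī = 195 213 mm⁴.
Web: 20 × 110, A = 2 200 mm², y = 55 mm, Ī = 2 218 333 mm⁴.
Centroid: ȳ = ΣA·y / ΣA = 100.375 mm.
Transfer each piece to the centroidal x-axis using Ī + A·d² with d = y − 100.375:
  flange: d = 20.625 mm → contributes +2 254 104 mm⁴
  web: d = -45.375 mm → contributes +6 747 893 mm⁴
Total I = 9 001 997 mm⁴.
Radius of gyration: k = √(I/A) = √(9 001 997 / 7 040) = 35.7588 mm.

k_x ≈ 35.76 mm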